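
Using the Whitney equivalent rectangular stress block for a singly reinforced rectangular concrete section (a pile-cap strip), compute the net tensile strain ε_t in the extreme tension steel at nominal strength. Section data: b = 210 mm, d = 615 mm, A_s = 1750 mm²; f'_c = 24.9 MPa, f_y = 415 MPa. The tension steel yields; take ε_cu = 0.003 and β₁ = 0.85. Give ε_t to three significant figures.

ε_t ≈ 0.00660

a = A_s f_y/(0.85 f'_c b) = 163.40 mm.
β₁ = 0.85, so c = a/β₁ = 163.40/0.85 = 192.24 mm.
From the linear strain diagram with ε_cu = 0.003: ε_t = 0.003 (d − c)/c = 0.003 × (615 − 192.24)/192.24 = 0.00660.
Since ε_t ≥ 0.005, the section is tension-controlled.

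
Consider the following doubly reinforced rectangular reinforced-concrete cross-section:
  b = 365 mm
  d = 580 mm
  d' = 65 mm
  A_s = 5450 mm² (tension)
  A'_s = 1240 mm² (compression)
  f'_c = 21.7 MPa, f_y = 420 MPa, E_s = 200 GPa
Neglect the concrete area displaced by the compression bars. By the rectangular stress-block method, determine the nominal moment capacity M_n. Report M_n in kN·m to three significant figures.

Assume both tension and compression steel yield.
Net tension couple steel: A_s − A'_s = 4210 mm².
a = (A_s − A'_s) f_y / (0.85 f'_c b) = 1768200/(0.85 × 21.7 × 365) = 262.64 mm.
c = a/β₁ = 262.64/0.85 = 308.99 mm; ε'_s = 0.003(c − d')/c = 0.0024 ≥ f_y/E_s = 0.0021, so compression steel does yield.
M_n = (A_s − A'_s) f_y (d − a/2) + A'_s f_y (d − d') = [1768200 × (580 − 131.32) + 520800 × (580 − 65)] × 10⁻⁶ = 793.36 + 268.21 = 1061.57 kN·m.

M_n ≈ 1060 kN·m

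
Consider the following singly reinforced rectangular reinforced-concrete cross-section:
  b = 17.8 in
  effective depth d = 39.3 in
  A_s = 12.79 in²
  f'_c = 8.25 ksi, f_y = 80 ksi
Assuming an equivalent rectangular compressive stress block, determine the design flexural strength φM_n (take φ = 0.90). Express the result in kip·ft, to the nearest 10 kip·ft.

T = A_s f_y = 12.79 × 80 = 1023.2 kips.
a = T/(0.85 f'_c b) = 1023.2/(0.85 × 8.25 × 17.8) = 8.197 in.
M_n = T(d − a/2) = 1023.2 × (39.3 − 4.0985) = 36018.2 kip·in = 36018.2/12 = 3001.52 kip·ft.
φM_n = 0.90 × 3001.52 = 2701.37 kip·ft.

φM_n ≈ 2700 kip·ft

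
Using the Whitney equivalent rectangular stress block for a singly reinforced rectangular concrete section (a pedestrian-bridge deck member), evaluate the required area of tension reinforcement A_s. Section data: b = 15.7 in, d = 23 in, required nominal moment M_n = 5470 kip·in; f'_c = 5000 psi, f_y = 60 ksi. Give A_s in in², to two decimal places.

From M_n = 0.85 f'_c a b (d − a/2):
a = d − √(d² − 2M_n/(0.85 f'_c b)) = 23 − √(23² − 2 × 5470/(0.85 × 5 × 15.7)) = 3.894 in.
A_s = 0.85 f'_c a b / f_y = 0.85 × 5 × 3.894 × 15.7 / 60 = 4.330 in².

A_s ≈ 4.33 in²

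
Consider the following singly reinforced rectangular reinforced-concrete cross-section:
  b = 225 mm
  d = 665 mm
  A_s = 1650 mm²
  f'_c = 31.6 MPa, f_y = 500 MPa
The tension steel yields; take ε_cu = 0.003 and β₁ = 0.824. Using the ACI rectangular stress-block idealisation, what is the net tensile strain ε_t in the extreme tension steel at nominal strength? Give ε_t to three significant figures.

ε_t ≈ 0.00904

a = A_s f_y/(0.85 f'_c b) = 136.51 mm.
β₁ = 0.824, so c = a/β₁ = 136.51/0.824 = 165.67 mm.
From the linear strain diagram with ε_cu = 0.003: ε_t = 0.003 (d − c)/c = 0.003 × (665 − 165.67)/165.67 = 0.00904.
Since ε_t ≥ 0.005, the section is tension-controlled.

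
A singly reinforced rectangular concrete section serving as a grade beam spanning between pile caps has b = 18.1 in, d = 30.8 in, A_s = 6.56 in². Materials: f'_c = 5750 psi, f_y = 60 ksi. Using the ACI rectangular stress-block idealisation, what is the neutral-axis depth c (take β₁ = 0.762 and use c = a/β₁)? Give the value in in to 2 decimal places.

T = A_s f_y = 6.56 × 60 = 393.6 kips.
a = T/(0.85 f'_c b) = 393.6/(0.85 × 5.75 × 18.1) = 4.4493 in.
With β₁ = 0.762, c = a/β₁ = 4.4493/0.762 = 5.84 in.

c ≈ 5.84 in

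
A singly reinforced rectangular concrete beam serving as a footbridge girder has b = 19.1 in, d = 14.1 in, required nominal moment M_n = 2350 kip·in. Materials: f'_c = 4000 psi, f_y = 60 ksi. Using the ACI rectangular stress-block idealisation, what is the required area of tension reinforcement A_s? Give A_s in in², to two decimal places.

From M_n = 0.85 f'_c a b (d − a/2):
a = d − √(d² − 2M_n/(0.85 f'_c b)) = 14.1 − √(14.1² − 2 × 2350/(0.85 × 4 × 19.1)) = 2.856 in.
A_s = 0.85 f'_c a b / f_y = 0.85 × 4 × 2.856 × 19.1 / 60 = 3.091 in².

A_s ≈ 3.09 in²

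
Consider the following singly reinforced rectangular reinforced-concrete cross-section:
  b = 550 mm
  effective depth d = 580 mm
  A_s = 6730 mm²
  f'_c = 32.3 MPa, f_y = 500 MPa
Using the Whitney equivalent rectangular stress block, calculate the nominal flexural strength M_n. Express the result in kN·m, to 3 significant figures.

M_n ≈ 1580 kN·m

T = A_s f_y = 6730 × 500 = 3365000 N = 3365 kN.
From C = T: a = T/(0.85 f'_c b) = 3365000/(0.85 × 32.3 × 550) = 222.84 mm.
M_n = T(d − a/2) = 3365 kN × (580 − 111.42) mm = 1576.77 kN·m.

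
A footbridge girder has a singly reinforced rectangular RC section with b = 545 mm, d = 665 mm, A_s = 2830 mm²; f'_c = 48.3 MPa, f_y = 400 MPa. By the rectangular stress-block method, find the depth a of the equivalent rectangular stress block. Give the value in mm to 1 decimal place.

T = A_s f_y = 2830 × 400 = 1132000 N = 1132 kN.
Setting C = 0.85 f'_c a b equal to T: a = 1132000/(0.85 × 48.3 × 545) = 50.6 mm.

a ≈ 50.6 mm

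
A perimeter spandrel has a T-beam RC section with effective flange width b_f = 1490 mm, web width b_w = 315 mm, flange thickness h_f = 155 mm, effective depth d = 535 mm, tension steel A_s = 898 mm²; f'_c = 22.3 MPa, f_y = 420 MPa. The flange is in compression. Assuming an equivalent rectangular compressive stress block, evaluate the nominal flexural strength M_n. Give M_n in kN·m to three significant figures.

M_n ≈ 199 kN·m

Tension: T = A_s f_y = 898 × 420 = 377160 N.
Try a within the flange: a = T/(0.85 f'_c b_f) = 377160/(0.85 × 22.3 × 1490) = 13.35 mm.
Since a = 13.35 ≤ h_f = 155 mm, the stress block lies entirely in the flange; analyse as a rectangular beam of width b_f.
M_n = T(d − a/2) = 377160 × (535 − 6.675) = 199.26 × 10⁶ N·mm.
M_n = 199.26 kN·m.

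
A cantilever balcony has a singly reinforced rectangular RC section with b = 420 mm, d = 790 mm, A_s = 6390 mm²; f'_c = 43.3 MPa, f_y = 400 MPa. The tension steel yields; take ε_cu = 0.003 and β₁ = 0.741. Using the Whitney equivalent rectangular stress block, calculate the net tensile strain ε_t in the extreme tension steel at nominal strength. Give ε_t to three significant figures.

a = A_s f_y/(0.85 f'_c b) = 165.35 mm.
β₁ = 0.741, so c = a/β₁ = 165.35/0.741 = 223.14 mm.
From the linear strain diagram with ε_cu = 0.003: ε_t = 0.003 (d − c)/c = 0.003 × (790 − 223.14)/223.14 = 0.00762.
Since ε_t ≥ 0.005, the section is tension-controlled.

ε_t ≈ 0.00762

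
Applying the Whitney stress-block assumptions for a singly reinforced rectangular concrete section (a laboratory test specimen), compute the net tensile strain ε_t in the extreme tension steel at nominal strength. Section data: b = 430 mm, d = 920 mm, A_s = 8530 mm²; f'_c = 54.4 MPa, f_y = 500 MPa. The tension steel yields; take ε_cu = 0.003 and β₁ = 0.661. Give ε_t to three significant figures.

ε_t ≈ 0.00551

a = A_s f_y/(0.85 f'_c b) = 214.50 mm.
β₁ = 0.661, so c = a/β₁ = 214.50/0.661 = 324.51 mm.
From the linear strain diagram with ε_cu = 0.003: ε_t = 0.003 (d − c)/c = 0.003 × (920 − 324.51)/324.51 = 0.00551.
Since ε_t ≥ 0.005, the section is tension-controlled.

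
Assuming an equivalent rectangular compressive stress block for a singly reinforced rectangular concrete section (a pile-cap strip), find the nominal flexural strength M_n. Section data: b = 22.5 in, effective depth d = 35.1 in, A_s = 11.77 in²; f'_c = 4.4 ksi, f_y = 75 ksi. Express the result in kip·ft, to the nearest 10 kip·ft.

T = A_s f_y = 11.77 × 75 = 882.75 kips.
a = T/(0.85 f'_c b) = 882.75/(0.85 × 4.4 × 22.5) = 10.490 in.
M_n = T(d − a/2) = 882.75 × (35.1 − 5.245) = 26354.5 kip·in = 26354.5/12 = 2196.21 kip·ft.

M_n ≈ 2200 kip·ft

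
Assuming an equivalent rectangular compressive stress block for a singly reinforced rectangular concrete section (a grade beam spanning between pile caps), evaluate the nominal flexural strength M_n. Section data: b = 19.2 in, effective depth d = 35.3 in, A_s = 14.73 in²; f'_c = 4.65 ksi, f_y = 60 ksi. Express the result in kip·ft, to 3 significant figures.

T = A_s f_y = 14.73 × 60 = 883.8 kips.
a = T/(0.85 f'_c b) = 883.8/(0.85 × 4.65 × 19.2) = 11.646 in.
M_n = T(d − a/2) = 883.8 × (35.3 − 5.823) = 26051.8 kip·in = 26051.8/12 = 2170.98 kip·ft.

M_n ≈ 2170 kip·ft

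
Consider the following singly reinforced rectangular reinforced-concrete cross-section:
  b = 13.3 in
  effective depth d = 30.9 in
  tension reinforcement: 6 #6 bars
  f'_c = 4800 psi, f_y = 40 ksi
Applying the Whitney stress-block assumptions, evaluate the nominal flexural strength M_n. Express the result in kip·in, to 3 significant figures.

A_s = 6 × 0.44 = 2.64 in².
T = A_s f_y = 2.64 × 40 = 105.6 kips.
a = T/(0.85 f'_c b) = 105.6/(0.85 × 4.8 × 13.3) = 1.946 in.
M_n = T(d − a/2) = 105.6 × (30.9 − 0.973) = 3160.3 kip·in.

M_n ≈ 3160 kip·in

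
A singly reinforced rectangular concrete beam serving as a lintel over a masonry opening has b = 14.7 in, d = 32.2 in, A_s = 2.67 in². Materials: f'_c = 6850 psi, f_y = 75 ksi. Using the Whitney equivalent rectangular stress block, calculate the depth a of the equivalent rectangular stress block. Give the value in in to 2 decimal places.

a ≈ 2.34 in

T = A_s f_y = 2.67 × 75 = 200.25 kips.
a = T/(0.85 f'_c b) = 200.25/(0.85 × 6.85 × 14.7) = 2.34 in.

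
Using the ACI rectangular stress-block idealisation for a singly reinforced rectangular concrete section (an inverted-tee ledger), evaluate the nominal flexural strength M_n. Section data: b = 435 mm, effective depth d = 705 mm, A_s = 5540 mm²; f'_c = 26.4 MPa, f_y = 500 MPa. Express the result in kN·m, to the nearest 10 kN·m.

M_n ≈ 1560 kN·m

T = A_s f_y = 5540 × 500 = 2770000 N = 2770 kN.
From C = T: a = T/(0.85 f'_c b) = 2770000/(0.85 × 26.4 × 435) = 283.77 mm.
M_n = T(d − a/2) = 2770 kN × (705 − 141.885) mm = 1559.83 kN·m.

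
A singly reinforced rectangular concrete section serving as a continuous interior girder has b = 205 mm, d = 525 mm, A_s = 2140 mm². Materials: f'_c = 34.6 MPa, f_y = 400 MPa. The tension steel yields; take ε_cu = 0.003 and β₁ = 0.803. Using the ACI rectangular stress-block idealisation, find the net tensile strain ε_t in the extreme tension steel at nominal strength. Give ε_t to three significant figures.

ε_t ≈ 0.00591

a = A_s f_y/(0.85 f'_c b) = 141.98 mm.
β₁ = 0.803, so c = a/β₁ = 141.98/0.803 = 176.81 mm.
From the linear strain diagram with ε_cu = 0.003: ε_t = 0.003 (d − c)/c = 0.003 × (525 − 176.81)/176.81 = 0.00591.
Since ε_t ≥ 0.005, the section is tension-controlled.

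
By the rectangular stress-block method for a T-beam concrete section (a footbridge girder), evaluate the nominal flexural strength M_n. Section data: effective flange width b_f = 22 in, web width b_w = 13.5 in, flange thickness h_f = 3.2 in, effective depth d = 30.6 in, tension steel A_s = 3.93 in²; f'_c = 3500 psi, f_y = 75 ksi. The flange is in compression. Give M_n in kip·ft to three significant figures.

Tension: T = A_s f_y = 3.93 × 75 = 294.75 kips.
Try a within the flange: a = T/(0.85 f'_c b_f) = 294.75/(0.85 × 3.5 × 22) = 4.503 in.
a = 4.503 > h_f = 3.2 in: the block extends into the web. Split into flange-overhang and web parts.
C_f = 0.85 f'_c (b_f − b_w) h_f = 0.85 × 3.5 × (22 − 13.5) × 3.2 = 80.9 kips.
Remaining web compression depth: a_w = (T − C_f)/(0.85 f'_c b_w) = (294.75 − 80.9)/(0.85 × 3.5 × 13.5) = 5.325 in.
M_n = C_f(d − h_f/2) + (T − C_f)(d − a_w/2) = 80.9 × (30.6 − 1.6) + 213.85 × (30.6 − 2.6625) = 2346.1 + 5974.4 = 8320.5 kip·in.
M_n = 8320.5/12 = 693.38 kip·ft.

M_n ≈ 693 kip·ft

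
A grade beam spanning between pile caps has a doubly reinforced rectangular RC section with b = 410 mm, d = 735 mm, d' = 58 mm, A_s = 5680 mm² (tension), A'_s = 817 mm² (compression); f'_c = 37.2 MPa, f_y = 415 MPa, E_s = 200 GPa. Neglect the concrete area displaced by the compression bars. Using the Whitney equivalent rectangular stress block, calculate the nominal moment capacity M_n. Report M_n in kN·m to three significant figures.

Assume both tension and compression steel yield.
Net tension couple steel: A_s − A'_s = 4863 mm².
a = (A_s − A'_s) f_y / (0.85 f'_c b) = 2018145/(0.85 × 37.2 × 410) = 155.67 mm.
c = a/β₁ = 155.67/0.784 = 198.56 mm; ε'_s = 0.003(c − d')/c = 0.0021 ≥ f_y/E_s = 0.0021, so compression steel does yield.
M_n = (A_s − A'_s) f_y (d − a/2) + A'_s f_y (d − d') = [2018145 × (735 − 77.835) + 339055 × (735 − 58)] × 10⁻⁶ = 1326.25 + 229.54 = 1555.79 kN·m.

M_n ≈ 1560 kN·m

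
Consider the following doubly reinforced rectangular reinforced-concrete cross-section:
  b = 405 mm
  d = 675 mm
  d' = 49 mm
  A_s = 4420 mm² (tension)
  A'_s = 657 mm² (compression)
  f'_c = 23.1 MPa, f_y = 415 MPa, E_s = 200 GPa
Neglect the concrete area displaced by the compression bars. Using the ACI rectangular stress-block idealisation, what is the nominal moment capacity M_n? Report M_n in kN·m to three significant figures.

M_n ≈ 1070 kN·m

Assume both tension and compression steel yield.
Net tension couple steel: A_s − A'_s = 3763 mm².
a = (A_s − A'_s) f_y / (0.85 f'_c b) = 1561645/(0.85 × 23.1 × 405) = 196.38 mm.
c = a/β₁ = 196.38/0.85 = 231.04 mm; ε'_s = 0.003(c − d')/c = 0.0024 ≥ f_y/E_s = 0.0021, so compression steel does yield.
M_n = (A_s − A'_s) f_y (d − a/2) + A'_s f_y (d − d') = [1561645 × (675 − 98.19) + 272655 × (675 − 49)] × 10⁻⁶ = 900.77 + 170.68 = 1071.45 kN·m.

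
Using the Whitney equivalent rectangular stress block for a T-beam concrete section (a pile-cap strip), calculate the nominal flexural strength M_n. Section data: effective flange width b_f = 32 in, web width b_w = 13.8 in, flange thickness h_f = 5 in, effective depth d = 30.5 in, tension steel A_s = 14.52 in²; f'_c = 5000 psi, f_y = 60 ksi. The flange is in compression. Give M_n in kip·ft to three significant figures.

Tension: T = A_s f_y = 14.52 × 60 = 871.2 kips.
Try a within the flange: a = T/(0.85 f'_c b_f) = 871.2/(0.85 × 5 × 32) = 6.406 in.
a = 6.406 > h_f = 5 in: the block extends into the web. Split into flange-overhang and web parts.
C_f = 0.85 f'_c (b_f − b_w) h_f = 0.85 × 5 × (32 − 13.8) × 5 = 386.8 kips.
Remaining web compression depth: a_w = (T − C_f)/(0.85 f'_c b_w) = (871.2 − 386.8)/(0.85 × 5 × 13.8) = 8.259 in.
M_n = C_f(d − h_f/2) + (T − C_f)(d − a_w/2) = 386.8 × (30.5 − 2.5) + 484.4 × (30.5 − 4.1295) = 10830.4 + 12773.9 = 23604.3 kip·in.
M_n = 23604.3/12 = 1967.03 kip·ft.

M_n ≈ 1970 kip·ft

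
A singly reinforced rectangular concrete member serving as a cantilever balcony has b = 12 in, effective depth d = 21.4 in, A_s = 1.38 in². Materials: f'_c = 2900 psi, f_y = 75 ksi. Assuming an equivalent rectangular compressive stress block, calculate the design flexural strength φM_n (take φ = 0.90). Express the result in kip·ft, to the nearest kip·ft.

T = A_s f_y = 1.38 × 75 = 103.5 kips.
a = T/(0.85 f'_c b) = 103.5/(0.85 × 2.9 × 12) = 3.499 in.
M_n = T(d − a/2) = 103.5 × (21.4 − 1.7495) = 2033.8 kip·in = 2033.8/12 = 169.48 kip·ft.
φM_n = 0.90 × 169.48 = 152.53 kip·ft.

φM_n ≈ 153 kip·ft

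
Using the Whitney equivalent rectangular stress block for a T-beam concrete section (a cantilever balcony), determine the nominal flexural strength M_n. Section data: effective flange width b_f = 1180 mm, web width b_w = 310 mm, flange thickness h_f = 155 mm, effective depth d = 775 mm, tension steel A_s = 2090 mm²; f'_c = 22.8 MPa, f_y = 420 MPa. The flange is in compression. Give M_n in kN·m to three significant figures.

Tension: T = A_s f_y = 2090 × 420 = 877800 N.
Try a within the flange: a = T/(0.85 f'_c b_f) = 877800/(0.85 × 22.8 × 1180) = 38.38 mm.
Since a = 38.38 ≤ h_f = 155 mm, the stress block lies entirely in the flange; analyse as a rectangular beam of width b_f.
M_n = T(d − a/2) = 877800 × (775 − 19.19) = 663.45 × 10⁶ N·mm.
M_n = 663.45 kN·m.

M_n ≈ 663 kN·m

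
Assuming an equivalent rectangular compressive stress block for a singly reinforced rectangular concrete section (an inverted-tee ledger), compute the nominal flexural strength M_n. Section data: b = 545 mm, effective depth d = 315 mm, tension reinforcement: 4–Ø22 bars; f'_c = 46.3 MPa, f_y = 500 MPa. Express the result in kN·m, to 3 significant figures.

M_n ≈ 226 kN·m

A_s = 4 × 380 = 1520 mm².
T = A_s f_y = 1520 × 500 = 760000 N = 760 kN.
From C = T: a = T/(0.85 f'_c b) = 760000/(0.85 × 46.3 × 545) = 35.43 mm.
M_n = T(d − a/2) = 760 kN × (315 − 17.715) mm = 225.94 kN·m.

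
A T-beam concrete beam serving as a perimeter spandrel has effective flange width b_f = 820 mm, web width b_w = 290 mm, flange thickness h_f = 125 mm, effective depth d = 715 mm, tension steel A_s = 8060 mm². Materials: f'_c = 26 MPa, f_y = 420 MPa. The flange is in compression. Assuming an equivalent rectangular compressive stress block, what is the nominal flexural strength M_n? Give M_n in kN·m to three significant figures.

Tension: T = A_s f_y = 8060 × 420 = 3385200 N.
Try a within the flange: a = T/(0.85 f'_c b_f) = 3385200/(0.85 × 26 × 820) = 186.80 mm.
a = 186.80 > h_f = 125 mm: the block extends into the web. Split into flange-overhang and web parts.
C_f = 0.85 f'_c (b_f − b_w) h_f = 0.85 × 26 × (820 − 290) × 125 = 1464125 N.
Remaining web compression depth: a_w = (T − C_f)/(0.85 f'_c b_w) = (3385200 − 1464125)/(0.85 × 26 × 290) = 299.75 mm.
M_n = C_f(d − h_f/2) + (T − C_f)(d − a_w/2) = 1464125 × (715 − 62.5) + 1921075 × (715 − 149.875) = 955.34 + 1085.65 = 2040.99 × 10⁶ N·mm.
M_n = 2040.99 kN·m.

M_n ≈ 2040 kN·m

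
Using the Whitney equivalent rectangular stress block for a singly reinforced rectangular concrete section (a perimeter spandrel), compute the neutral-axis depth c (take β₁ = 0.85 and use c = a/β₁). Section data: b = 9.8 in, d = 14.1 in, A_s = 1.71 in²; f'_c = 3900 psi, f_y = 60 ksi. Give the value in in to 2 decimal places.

T = A_s f_y = 1.71 × 60 = 102.6 kips.
a = T/(0.85 f'_c b) = 102.6/(0.85 × 3.9 × 9.8) = 3.1582 in.
With β₁ = 0.85, c = a/β₁ = 3.1582/0.85 = 3.72 in.

c ≈ 3.72 in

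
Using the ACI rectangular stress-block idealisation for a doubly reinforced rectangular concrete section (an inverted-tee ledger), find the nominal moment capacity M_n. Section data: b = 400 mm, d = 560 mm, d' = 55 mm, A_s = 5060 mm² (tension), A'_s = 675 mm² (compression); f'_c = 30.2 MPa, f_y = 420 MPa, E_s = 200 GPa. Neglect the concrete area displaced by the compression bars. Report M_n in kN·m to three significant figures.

M_n ≈ 1010 kN·m

Assume both tension and compression steel yield.
Net tension couple steel: A_s − A'_s = 4385 mm².
a = (A_s − A'_s) f_y / (0.85 f'_c b) = 1841700/(0.85 × 30.2 × 400) = 179.36 mm.
c = a/β₁ = 179.36/0.834 = 215.06 mm; ε'_s = 0.003(c − d')/c = 0.0022 ≥ f_y/E_s = 0.0021, so compression steel does yield.
M_n = (A_s − A'_s) f_y (d − a/2) + A'_s f_y (d − d') = [1841700 × (560 − 89.68) + 283500 × (560 − 55)] × 10⁻⁶ = 866.19 + 143.17 = 1009.36 kN·m.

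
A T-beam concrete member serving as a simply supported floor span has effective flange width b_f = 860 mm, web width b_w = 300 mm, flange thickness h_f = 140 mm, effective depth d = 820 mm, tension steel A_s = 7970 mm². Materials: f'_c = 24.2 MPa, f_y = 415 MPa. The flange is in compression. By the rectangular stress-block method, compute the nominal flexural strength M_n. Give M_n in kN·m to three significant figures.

Tension: T = A_s f_y = 7970 × 415 = 3307550 N.
Try a within the flange: a = T/(0.85 f'_c b_f) = 3307550/(0.85 × 24.2 × 860) = 186.97 mm.
a = 186.97 > h_f = 140 mm: the block extends into the web. Split into flange-overhang and web parts.
C_f = 0.85 f'_c (b_f − b_w) h_f = 0.85 × 24.2 × (860 − 300) × 140 = 1612688 N.
Remaining web compression depth: a_w = (T − C_f)/(0.85 f'_c b_w) = (3307550 − 1612688)/(0.85 × 24.2 × 300) = 274.65 mm.
M_n = C_f(d − h_f/2) + (T − C_f)(d − a_w/2) = 1612688 × (820 − 70) + 1694862 × (820 − 137.325) = 1209.52 + 1157.04 = 2366.56 × 10⁶ N·mm.
M_n = 2366.56 kN·m.

M_n ≈ 2370 kN·m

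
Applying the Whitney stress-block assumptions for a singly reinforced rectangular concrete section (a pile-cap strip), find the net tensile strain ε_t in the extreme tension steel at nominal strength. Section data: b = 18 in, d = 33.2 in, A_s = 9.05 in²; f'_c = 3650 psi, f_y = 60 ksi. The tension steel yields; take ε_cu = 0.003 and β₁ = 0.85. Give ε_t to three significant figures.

a = A_s f_y/(0.85 f'_c b) = 9.723 in.
β₁ = 0.85, so c = a/β₁ = 9.723/0.85 = 11.439 in.
From the linear strain diagram with ε_cu = 0.003: ε_t = 0.003 (d − c)/c = 0.003 × (33.2 − 11.439)/11.439 = 0.00571.
Since ε_t ≥ 0.005, the section is tension-controlled.

ε_t ≈ 0.00571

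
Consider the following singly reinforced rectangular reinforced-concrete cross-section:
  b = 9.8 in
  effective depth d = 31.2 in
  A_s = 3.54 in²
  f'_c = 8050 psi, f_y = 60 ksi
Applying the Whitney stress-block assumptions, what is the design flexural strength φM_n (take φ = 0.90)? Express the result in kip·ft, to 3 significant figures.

T = A_s f_y = 3.54 × 60 = 212.4 kips.
a = T/(0.85 f'_c b) = 212.4/(0.85 × 8.05 × 9.8) = 3.167 in.
M_n = T(d − a/2) = 212.4 × (31.2 − 1.5835) = 6290.5 kip·in = 6290.5/12 = 524.21 kip·ft.
φM_n = 0.90 × 524.21 = 471.79 kip·ft.

φM_n ≈ 472 kip·ft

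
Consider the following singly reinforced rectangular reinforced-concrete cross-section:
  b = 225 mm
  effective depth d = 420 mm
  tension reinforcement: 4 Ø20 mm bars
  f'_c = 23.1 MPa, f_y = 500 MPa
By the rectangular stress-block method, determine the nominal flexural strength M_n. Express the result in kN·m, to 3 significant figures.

A_s = 4 × 314 = 1256 mm².
T = A_s f_y = 1256 × 500 = 628000 N = 628 kN.
From C = T: a = T/(0.85 f'_c b) = 628000/(0.85 × 23.1 × 225) = 142.15 mm.
M_n = T(d − a/2) = 628 kN × (420 − 71.075) mm = 219.12 kN·m.

M_n ≈ 219 kN·m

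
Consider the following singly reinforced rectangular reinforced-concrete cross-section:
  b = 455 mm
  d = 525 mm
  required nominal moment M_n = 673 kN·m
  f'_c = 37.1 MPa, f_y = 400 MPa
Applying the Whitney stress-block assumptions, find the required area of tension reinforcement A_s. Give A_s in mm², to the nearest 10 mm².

With M_n = 0.85 f'_c a b (d − a/2), solve the quadratic for a:
a = d − √(d² − 2M_n/(0.85 f'_c b)) = 525 − √(525² − 2 × 673×10⁶/(0.85 × 37.1 × 455)) = 98.60 mm.
A_s = 0.85 f'_c a b / f_y = 0.85 × 37.1 × 98.60 × 455 / 400 = 3536.9 mm².

A_s ≈ 3540 mm²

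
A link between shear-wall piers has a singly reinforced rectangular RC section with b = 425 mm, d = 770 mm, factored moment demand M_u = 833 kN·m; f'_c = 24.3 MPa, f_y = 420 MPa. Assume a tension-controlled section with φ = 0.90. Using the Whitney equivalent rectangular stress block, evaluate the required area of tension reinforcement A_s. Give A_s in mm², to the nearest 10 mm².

M_n = M_u/φ = 833/0.90 = 925.556 kN·m.
With M_n = 0.85 f'_c a b (d − a/2), solve the quadratic for a:
a = d − √(d² − 2M_n/(0.85 f'_c b)) = 770 − √(770² − 2 × 925.556×10⁶/(0.85 × 24.3 × 425)) = 151.92 mm.
A_s = 0.85 f'_c a b / f_y = 0.85 × 24.3 × 151.92 × 425 / 420 = 3175.3 mm².

A_s ≈ 3180 mm²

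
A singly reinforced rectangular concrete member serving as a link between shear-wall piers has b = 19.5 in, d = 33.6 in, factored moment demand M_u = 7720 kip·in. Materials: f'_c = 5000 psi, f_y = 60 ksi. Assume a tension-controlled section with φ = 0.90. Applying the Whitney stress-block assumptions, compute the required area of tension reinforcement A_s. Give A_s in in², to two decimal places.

M_n = M_u/φ = 7720/0.90 = 8577.78 kip·in.
From M_n = 0.85 f'_c a b (d − a/2):
a = d − √(d² − 2M_n/(0.85 f'_c b)) = 33.6 − √(33.6² − 2 × 8577.78/(0.85 × 5 × 19.5)) = 3.236 in.
A_s = 0.85 f'_c a b / f_y = 0.85 × 5 × 3.236 × 19.5 / 60 = 4.470 in².

A_s ≈ 4.47 in²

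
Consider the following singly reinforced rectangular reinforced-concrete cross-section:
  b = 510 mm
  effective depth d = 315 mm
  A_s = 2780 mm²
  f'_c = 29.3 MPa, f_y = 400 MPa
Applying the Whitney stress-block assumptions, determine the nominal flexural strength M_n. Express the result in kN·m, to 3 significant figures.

M_n ≈ 302 kN·m

T = A_s f_y = 2780 × 400 = 1112000 N = 1112 kN.
From C = T: a = T/(0.85 f'_c b) = 1112000/(0.85 × 29.3 × 510) = 87.55 mm.
M_n = T(d − a/2) = 1112 kN × (315 − 43.775) mm = 301.60 kN·m.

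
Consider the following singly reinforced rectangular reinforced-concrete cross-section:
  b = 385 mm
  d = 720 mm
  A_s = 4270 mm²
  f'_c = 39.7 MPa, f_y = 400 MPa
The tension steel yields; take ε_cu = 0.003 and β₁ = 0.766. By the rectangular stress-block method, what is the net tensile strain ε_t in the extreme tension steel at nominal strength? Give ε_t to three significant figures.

a = A_s f_y/(0.85 f'_c b) = 131.47 mm.
β₁ = 0.766, so c = a/β₁ = 131.47/0.766 = 171.63 mm.
From the linear strain diagram with ε_cu = 0.003: ε_t = 0.003 (d − c)/c = 0.003 × (720 − 171.63)/171.63 = 0.00959.
Since ε_t ≥ 0.005, the section is tension-controlled.

ε_t ≈ 0.00959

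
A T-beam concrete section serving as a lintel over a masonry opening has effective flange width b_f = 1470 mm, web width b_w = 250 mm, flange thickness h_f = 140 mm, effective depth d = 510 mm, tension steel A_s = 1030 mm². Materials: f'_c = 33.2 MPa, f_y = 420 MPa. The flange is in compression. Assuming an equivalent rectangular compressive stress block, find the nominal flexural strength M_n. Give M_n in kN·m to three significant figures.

Tension: T = A_s f_y = 1030 × 420 = 432600 N.
Try a within the flange: a = T/(0.85 f'_c b_f) = 432600/(0.85 × 33.2 × 1470) = 10.43 mm.
Since a = 10.43 ≤ h_f = 140 mm, the stress block lies entirely in the flange; analyse as a rectangular beam of width b_f.
M_n = T(d − a/2) = 432600 × (510 − 5.215) = 218.37 × 10⁶ N·mm.
M_n = 218.37 kN·m.

M_n ≈ 218 kN·m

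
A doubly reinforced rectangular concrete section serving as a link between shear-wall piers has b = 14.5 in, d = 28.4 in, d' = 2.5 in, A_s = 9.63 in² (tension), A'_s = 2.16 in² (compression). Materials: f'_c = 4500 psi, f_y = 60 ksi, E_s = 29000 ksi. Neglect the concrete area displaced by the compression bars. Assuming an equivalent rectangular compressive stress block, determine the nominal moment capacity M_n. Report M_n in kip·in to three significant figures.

M_n ≈ 14300 kip·in

Assume both steels yield.
a = (A_s − A'_s) f_y/(0.85 f'_c b) = (9.63 − 2.16) × 60/(0.85 × 4.5 × 14.5) = 8.081 in.
c = a/β₁ = 8.081/0.825 = 9.795 in; ε'_s = 0.003(c − d')/c = 0.0022 ≥ ε_y = 0.0021, so the compression steel yields.
M_n = (A_s − A'_s) f_y (d − a/2) + A'_s f_y (d − d') = 448.2 × (28.4 − 4.0405) + 129.6 × (28.4 − 2.5) = 10917.9 + 3356.6 = 14274.5 kip·in.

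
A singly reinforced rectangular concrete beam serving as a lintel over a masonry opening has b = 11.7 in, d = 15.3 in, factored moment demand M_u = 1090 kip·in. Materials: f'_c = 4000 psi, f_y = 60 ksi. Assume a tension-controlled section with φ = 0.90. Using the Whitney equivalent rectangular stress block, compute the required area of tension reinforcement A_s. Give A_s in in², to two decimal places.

M_n = M_u/φ = 1090/0.90 = 1211.11 kip·in.
From M_n = 0.85 f'_c a b (d − a/2):
a = d − √(d² − 2M_n/(0.85 f'_c b)) = 15.3 − √(15.3² − 2 × 1211.11/(0.85 × 4 × 11.7)) = 2.139 in.
A_s = 0.85 f'_c a b / f_y = 0.85 × 4 × 2.139 × 11.7 / 60 = 1.418 in².

A_s ≈ 1.42 in²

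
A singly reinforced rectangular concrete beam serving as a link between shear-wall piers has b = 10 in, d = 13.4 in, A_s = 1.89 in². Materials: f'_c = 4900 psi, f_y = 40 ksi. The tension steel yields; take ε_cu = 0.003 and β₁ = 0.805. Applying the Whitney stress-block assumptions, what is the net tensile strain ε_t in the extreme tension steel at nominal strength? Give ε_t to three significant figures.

a = A_s f_y/(0.85 f'_c b) = 1.815 in.
β₁ = 0.805, so c = a/β₁ = 1.815/0.805 = 2.255 in.
From the linear strain diagram with ε_cu = 0.003: ε_t = 0.003 (d − c)/c = 0.003 × (13.4 − 2.255)/2.255 = 0.0148.
Since ε_t ≥ 0.005, the section is tension-controlled.

ε_t ≈ 0.0148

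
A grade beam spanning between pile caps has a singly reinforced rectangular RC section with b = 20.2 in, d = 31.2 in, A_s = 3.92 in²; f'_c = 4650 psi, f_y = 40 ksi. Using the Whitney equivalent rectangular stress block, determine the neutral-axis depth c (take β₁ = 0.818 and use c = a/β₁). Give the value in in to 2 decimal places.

c ≈ 2.40 in

T = A_s f_y = 3.92 × 40 = 156.8 kips.
a = T/(0.85 f'_c b) = 156.8/(0.85 × 4.65 × 20.2) = 1.9639 in.
With β₁ = 0.818, c = a/β₁ = 1.9639/0.818 = 2.40 in.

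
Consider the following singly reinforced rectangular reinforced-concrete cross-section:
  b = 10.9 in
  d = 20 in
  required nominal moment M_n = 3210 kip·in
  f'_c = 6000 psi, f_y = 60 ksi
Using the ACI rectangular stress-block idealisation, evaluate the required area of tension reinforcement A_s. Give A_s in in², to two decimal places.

A_s ≈ 2.90 in²

From M_n = 0.85 f'_c a b (d − a/2):
a = d − √(d² − 2M_n/(0.85 f'_c b)) = 20 − √(20² − 2 × 3210/(0.85 × 6 × 10.9)) = 3.133 in.
A_s = 0.85 f'_c a b / f_y = 0.85 × 6 × 3.133 × 10.9 / 60 = 2.903 in².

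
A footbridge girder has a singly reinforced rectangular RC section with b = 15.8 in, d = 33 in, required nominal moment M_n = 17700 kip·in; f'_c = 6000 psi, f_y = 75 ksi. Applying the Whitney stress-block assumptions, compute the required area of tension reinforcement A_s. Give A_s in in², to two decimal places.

From M_n = 0.85 f'_c a b (d − a/2):
a = d − √(d² − 2M_n/(0.85 f'_c b)) = 33 − √(33² − 2 × 17700/(0.85 × 6 × 15.8)) = 7.511 in.
A_s = 0.85 f'_c a b / f_y = 0.85 × 6 × 7.511 × 15.8 / 75 = 8.070 in².

A_s ≈ 8.07 in²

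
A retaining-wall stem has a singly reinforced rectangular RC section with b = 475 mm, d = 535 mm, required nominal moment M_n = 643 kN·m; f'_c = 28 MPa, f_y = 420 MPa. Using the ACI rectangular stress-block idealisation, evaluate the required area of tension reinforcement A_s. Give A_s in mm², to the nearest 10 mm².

A_s ≈ 3220 mm²

With M_n = 0.85 f'_c a b (d − a/2), solve the quadratic for a:
a = d − √(d² − 2M_n/(0.85 f'_c b)) = 535 − √(535² − 2 × 643×10⁶/(0.85 × 28 × 475)) = 119.70 mm.
A_s = 0.85 f'_c a b / f_y = 0.85 × 28 × 119.70 × 475 / 420 = 3221.9 mm².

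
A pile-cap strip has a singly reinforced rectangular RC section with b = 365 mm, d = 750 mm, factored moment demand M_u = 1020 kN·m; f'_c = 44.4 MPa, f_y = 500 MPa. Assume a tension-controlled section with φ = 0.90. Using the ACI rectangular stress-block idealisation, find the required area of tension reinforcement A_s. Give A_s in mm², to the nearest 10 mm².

M_n = M_u/φ = 1020/0.90 = 1133.33 kN·m.
With M_n = 0.85 f'_c a b (d − a/2), solve the quadratic for a:
a = d − √(d² − 2M_n/(0.85 f'_c b)) = 750 − √(750² − 2 × 1133.33×10⁶/(0.85 × 44.4 × 365)) = 119.17 mm.
A_s = 0.85 f'_c a b / f_y = 0.85 × 44.4 × 119.17 × 365 / 500 = 3283.2 mm².

A_s ≈ 3280 mm²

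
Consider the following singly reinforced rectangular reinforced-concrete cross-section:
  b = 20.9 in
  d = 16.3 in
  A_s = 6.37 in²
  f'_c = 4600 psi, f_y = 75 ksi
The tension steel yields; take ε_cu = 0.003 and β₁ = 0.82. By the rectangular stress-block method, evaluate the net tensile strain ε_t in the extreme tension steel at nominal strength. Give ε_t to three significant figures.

a = A_s f_y/(0.85 f'_c b) = 5.846 in.
β₁ = 0.82, so c = a/β₁ = 5.846/0.82 = 7.129 in.
From the linear strain diagram with ε_cu = 0.003: ε_t = 0.003 (d − c)/c = 0.003 × (16.3 − 7.129)/7.129 = 0.00386.
ε_t < 0.004 — the section is over-reinforced for flexure under ACI limits.

ε_t ≈ 0.00386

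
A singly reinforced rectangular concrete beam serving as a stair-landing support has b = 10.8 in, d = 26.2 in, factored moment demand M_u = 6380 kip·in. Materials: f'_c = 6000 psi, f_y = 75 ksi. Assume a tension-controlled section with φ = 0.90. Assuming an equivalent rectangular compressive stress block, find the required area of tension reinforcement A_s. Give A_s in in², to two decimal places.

M_n = M_u/φ = 6380/0.90 = 7088.89 kip·in.
From M_n = 0.85 f'_c a b (d − a/2):
a = d − √(d² − 2M_n/(0.85 f'_c b)) = 26.2 − √(26.2² − 2 × 7088.89/(0.85 × 6 × 10.8)) = 5.487 in.
A_s = 0.85 f'_c a b / f_y = 0.85 × 6 × 5.487 × 10.8 / 75 = 4.030 in².

A_s ≈ 4.03 in²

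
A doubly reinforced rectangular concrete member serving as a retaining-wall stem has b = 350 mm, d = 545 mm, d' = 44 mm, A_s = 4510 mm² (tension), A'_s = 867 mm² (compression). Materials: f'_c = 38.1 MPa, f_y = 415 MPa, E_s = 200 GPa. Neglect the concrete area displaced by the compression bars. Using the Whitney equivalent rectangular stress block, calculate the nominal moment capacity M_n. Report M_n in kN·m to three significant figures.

Assume both tension and compression steel yield.
Net tension couple steel: A_s − A'_s = 3643 mm².
a = (A_s − A'_s) f_y / (0.85 f'_c b) = 1511845/(0.85 × 38.1 × 350) = 133.38 mm.
c = a/β₁ = 133.38/0.778 = 171.44 mm; ε'_s = 0.003(c − d')/c = 0.0022 ≥ f_y/E_s = 0.0021, so compression steel does yield.
M_n = (A_s − A'_s) f_y (d − a/2) + A'_s f_y (d − d') = [1511845 × (545 − 66.69) + 359805 × (545 − 44)] × 10⁻⁶ = 723.13 + 180.26 = 903.39 kN·m.

M_n ≈ 903 kN·m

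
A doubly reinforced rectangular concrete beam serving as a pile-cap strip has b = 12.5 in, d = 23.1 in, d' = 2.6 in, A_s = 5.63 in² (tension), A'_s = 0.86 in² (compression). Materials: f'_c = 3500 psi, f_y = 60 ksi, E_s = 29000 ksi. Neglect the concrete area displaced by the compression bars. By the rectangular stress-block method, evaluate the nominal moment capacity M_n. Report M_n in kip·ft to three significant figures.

M_n ≈ 547 kip·ft

Assume both steels yield.
a = (A_s − A'_s) f_y/(0.85 f'_c b) = (5.63 − 0.86) × 60/(0.85 × 3.5 × 12.5) = 7.696 in.
c = a/β₁ = 7.696/0.85 = 9.054 in; ε'_s = 0.003(c − d')/c = 0.0021 ≥ ε_y = 0.0021, so the compression steel yields.
M_n = (A_s − A'_s) f_y (d − a/2) + A'_s f_y (d − d') = 286.2 × (23.1 − 3.848) + 51.6 × (23.1 − 2.6) = 5509.9 + 1057.8 = 6567.7 kip·in = 6567.7/12 = 547.31 kip·ft.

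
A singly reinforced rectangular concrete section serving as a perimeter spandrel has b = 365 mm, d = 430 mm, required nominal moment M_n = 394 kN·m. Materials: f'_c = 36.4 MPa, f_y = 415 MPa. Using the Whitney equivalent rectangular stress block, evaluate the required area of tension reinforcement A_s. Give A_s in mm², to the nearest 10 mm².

With M_n = 0.85 f'_c a b (d − a/2), solve the quadratic for a:
a = d − √(d² − 2M_n/(0.85 f'_c b)) = 430 − √(430² − 2 × 394×10⁶/(0.85 × 36.4 × 365)) = 90.70 mm.
A_s = 0.85 f'_c a b / f_y = 0.85 × 36.4 × 90.70 × 365 / 415 = 2468.2 mm².

A_s ≈ 2470 mm²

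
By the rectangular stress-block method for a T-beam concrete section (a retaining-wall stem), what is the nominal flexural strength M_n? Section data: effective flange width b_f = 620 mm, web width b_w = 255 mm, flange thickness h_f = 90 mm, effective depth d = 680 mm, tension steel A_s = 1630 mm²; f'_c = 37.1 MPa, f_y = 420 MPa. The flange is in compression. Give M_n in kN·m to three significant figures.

M_n ≈ 454 kN·m

Tension: T = A_s f_y = 1630 × 420 = 684600 N.
Try a within the flange: a = T/(0.85 f'_c b_f) = 684600/(0.85 × 37.1 × 620) = 35.01 mm.
Since a = 35.01 ≤ h_f = 90 mm, the stress block lies entirely in the flange; analyse as a rectangular beam of width b_f.
M_n = T(d − a/2) = 684600 × (680 − 17.505) = 453.54 × 10⁶ N·mm.
M_n = 453.54 kN·m.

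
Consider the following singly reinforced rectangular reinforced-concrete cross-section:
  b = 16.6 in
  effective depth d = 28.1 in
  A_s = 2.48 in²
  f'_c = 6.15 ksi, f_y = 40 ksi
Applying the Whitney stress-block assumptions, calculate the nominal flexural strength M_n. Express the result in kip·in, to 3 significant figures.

M_n ≈ 2730 kip·in

T = A_s f_y = 2.48 × 40 = 99.2 kips.
a = T/(0.85 f'_c b) = 99.2/(0.85 × 6.15 × 16.6) = 1.143 in.
M_n = T(d − a/2) = 99.2 × (28.1 − 0.5715) = 2730.8 kip·in.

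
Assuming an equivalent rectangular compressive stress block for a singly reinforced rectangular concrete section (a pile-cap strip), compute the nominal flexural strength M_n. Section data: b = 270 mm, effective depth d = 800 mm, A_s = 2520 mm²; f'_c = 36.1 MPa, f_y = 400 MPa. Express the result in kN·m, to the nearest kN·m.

T = A_s f_y = 2520 × 400 = 1008000 N = 1008 kN.
From C = T: a = T/(0.85 f'_c b) = 1008000/(0.85 × 36.1 × 270) = 121.67 mm.
M_n = T(d − a/2) = 1008 kN × (800 − 60.835) mm = 745.08 kN·m.

M_n ≈ 745 kN·m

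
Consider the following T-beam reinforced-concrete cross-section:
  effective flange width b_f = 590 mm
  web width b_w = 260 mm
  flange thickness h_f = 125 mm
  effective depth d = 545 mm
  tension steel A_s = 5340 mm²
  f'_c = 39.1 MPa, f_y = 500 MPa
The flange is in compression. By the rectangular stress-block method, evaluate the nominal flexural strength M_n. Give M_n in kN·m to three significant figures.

M_n ≈ 1270 kN·m

Tension: T = A_s f_y = 5340 × 500 = 2670000 N.
Try a within the flange: a = T/(0.85 f'_c b_f) = 2670000/(0.85 × 39.1 × 590) = 136.16 mm.
a = 136.16 > h_f = 125 mm: the block extends into the web. Split into flange-overhang and web parts.
C_f = 0.85 f'_c (b_f − b_w) h_f = 0.85 × 39.1 × (590 − 260) × 125 = 1370944 N.
Remaining web compression depth: a_w = (T − C_f)/(0.85 f'_c b_w) = (2670000 − 1370944)/(0.85 × 39.1 × 260) = 150.33 mm.
M_n = C_f(d − h_f/2) + (T − C_f)(d − a_w/2) = 1370944 × (545 − 62.5) + 1299056 × (545 − 75.165) = 661.48 + 610.34 = 1271.82 × 10⁶ N·mm.
M_n = 1271.82 kN·m.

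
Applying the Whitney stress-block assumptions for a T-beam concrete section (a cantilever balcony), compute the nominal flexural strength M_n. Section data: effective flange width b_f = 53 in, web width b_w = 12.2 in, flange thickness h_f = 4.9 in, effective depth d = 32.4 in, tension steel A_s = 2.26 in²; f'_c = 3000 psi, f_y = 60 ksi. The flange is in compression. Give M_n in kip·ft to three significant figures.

Tension: T = A_s f_y = 2.26 × 60 = 135.6 kips.
Try a within the flange: a = T/(0.85 f'_c b_f) = 135.6/(0.85 × 3 × 53) = 1.003 in.
Since a = 1.003 ≤ h_f = 4.9 in, the stress block lies entirely in the flange; analyse as a rectangular beam of width b_f.
M_n = T(d − a/2) = 135.6 × (32.4 − 0.5015) = 4325.4 kip·in.
M_n = 4325.4/12 = 360.45 kip·ft.

M_n ≈ 360 kip·ft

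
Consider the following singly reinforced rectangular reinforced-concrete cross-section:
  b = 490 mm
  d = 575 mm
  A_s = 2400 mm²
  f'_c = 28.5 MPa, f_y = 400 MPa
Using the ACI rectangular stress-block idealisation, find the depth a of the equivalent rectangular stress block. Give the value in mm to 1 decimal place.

T = A_s f_y = 2400 × 400 = 960000 N = 960 kN.
Setting C = 0.85 f'_c a b equal to T: a = 960000/(0.85 × 28.5 × 490) = 80.9 mm.

a ≈ 80.9 mm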